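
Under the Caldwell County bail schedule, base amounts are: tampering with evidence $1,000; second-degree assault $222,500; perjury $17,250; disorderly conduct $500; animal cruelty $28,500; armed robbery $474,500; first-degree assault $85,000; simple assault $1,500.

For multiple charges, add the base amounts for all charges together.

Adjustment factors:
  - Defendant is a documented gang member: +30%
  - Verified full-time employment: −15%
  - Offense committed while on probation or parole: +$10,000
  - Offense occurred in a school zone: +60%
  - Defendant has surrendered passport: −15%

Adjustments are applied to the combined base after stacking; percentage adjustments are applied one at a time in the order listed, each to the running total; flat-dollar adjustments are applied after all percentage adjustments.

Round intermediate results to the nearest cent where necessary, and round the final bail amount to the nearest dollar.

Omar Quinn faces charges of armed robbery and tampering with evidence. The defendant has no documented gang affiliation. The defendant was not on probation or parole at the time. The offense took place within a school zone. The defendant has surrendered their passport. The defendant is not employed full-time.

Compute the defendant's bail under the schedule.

$646,680

Base amounts from the schedule: armed robbery $474,500; tampering with evidence $1,000.
Stacking rule: sum of all bases. $474,500 + $1,000 = $475,500.
Offense occurred in a school zone (+60%): $475,500 × 1.6 = $760,800.
Defendant has surrendered passport (−15%): $760,800 × 0.85 = $646,680.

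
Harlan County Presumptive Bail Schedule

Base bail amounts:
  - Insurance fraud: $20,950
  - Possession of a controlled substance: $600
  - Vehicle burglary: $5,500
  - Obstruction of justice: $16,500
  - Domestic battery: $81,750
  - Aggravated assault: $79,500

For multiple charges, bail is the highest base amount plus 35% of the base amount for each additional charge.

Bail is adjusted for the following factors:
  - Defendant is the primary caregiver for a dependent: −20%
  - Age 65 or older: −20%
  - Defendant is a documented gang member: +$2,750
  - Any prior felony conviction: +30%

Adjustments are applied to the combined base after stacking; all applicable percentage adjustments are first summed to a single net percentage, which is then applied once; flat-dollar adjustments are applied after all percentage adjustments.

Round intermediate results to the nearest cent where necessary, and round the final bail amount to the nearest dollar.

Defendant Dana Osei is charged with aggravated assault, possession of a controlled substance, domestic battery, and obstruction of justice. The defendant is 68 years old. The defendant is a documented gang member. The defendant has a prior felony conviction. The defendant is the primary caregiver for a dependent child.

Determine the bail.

Base amounts from the schedule: aggravated assault $79,500; possession of a controlled substance $600; domestic battery $81,750; obstruction of justice $16,500.
Stacking rule: highest base plus 35% of each additional charge. Highest is domestic battery at $81,750. Additional: $79,500 × 35% = $27,825; $600 × 35% = $210; $16,500 × 35% = $5,775. Combined base = $81,750 + $33,810 = $115,560.
Net percentage adjustment: −20% −20% +30% = −10%. $115,560 × 0.9 = $104,004.
Defendant is a documented gang member (+$2,750 flat): $104,004 + $2,750 = $106,754.

$106,754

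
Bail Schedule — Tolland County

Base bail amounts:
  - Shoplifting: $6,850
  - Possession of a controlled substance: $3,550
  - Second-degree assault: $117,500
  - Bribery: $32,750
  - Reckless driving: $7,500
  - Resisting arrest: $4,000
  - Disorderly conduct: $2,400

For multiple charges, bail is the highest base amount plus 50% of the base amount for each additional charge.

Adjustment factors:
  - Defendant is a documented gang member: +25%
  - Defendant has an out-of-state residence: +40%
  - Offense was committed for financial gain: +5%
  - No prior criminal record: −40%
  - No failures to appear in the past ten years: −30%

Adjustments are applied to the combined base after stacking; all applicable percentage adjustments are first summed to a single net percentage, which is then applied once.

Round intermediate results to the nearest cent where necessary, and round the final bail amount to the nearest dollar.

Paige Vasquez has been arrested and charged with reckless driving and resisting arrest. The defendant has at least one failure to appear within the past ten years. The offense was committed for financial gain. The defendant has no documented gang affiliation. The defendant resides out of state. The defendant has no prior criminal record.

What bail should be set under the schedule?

$9,975

Base amounts from the schedule: reckless driving $7,500; resisting arrest $4,000.
Stacking rule: highest base plus 50% of each additional charge. Highest is reckless driving at $7,500. Additional: $4,000 × 50% = $2,000. Combined base = $7,500 + $2,000 = $9,500.
Net percentage adjustment: +40% +5% −40% = +5%. $9,500 × 1.05 = $9,975.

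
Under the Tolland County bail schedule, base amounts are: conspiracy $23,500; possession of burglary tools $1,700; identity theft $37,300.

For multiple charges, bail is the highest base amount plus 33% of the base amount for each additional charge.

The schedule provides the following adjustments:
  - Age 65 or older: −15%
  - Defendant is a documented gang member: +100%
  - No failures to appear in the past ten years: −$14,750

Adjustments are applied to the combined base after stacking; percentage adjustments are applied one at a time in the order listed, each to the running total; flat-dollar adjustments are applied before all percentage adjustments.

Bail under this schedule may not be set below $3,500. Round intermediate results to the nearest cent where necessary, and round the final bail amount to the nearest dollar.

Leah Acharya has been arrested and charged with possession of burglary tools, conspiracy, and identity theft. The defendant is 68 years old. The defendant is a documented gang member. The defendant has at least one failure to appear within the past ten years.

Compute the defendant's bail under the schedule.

Base amounts from the schedule: possession of burglary tools $1,700; conspiracy $23,500; identity theft $37,300.
Stacking rule: highest base plus 33% of each additional charge. Highest is identity theft at $37,300. Additional: $1,700 × 33% = $561; $23,500 × 33% = $7,755. Combined base = $37,300 + $8,316 = $45,616.
Age 65 or older (−15%): $45,616 × 0.85 = $38,773.60.
Defendant is a documented gang member (+100%): $38,773.60 × 2 = $77,547.20.
$77,547.20 is at or above the $3,500 minimum.
Rounded to the nearest dollar: $77,547.

$77,547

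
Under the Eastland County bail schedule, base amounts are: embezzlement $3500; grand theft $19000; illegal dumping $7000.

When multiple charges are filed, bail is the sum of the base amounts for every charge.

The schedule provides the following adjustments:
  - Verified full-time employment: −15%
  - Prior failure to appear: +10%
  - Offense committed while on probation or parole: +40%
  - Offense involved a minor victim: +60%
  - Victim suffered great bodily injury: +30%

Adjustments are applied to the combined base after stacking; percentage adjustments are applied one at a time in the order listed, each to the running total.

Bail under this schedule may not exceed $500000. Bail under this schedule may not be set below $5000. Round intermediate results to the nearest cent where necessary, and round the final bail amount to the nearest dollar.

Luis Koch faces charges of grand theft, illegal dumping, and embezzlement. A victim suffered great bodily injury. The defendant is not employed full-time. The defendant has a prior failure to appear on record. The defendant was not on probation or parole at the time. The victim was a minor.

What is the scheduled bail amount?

Base amounts from the schedule: grand theft $19000; illegal dumping $7000; embezzlement $3500.
Stacking rule: sum of all bases. $19000 + $7000 + $3500 = $29500.
Prior failure to appear (+10%): $29500 × 1.1 = $32450.
Offense involved a minor victim (+60%): $32450 × 1.6 = $51920.
Victim suffered great bodily injury (+30%): $51920 × 1.3 = $67496.
$67496 is within the $500000 maximum.
$67496 is at or above the $5000 minimum.

$67496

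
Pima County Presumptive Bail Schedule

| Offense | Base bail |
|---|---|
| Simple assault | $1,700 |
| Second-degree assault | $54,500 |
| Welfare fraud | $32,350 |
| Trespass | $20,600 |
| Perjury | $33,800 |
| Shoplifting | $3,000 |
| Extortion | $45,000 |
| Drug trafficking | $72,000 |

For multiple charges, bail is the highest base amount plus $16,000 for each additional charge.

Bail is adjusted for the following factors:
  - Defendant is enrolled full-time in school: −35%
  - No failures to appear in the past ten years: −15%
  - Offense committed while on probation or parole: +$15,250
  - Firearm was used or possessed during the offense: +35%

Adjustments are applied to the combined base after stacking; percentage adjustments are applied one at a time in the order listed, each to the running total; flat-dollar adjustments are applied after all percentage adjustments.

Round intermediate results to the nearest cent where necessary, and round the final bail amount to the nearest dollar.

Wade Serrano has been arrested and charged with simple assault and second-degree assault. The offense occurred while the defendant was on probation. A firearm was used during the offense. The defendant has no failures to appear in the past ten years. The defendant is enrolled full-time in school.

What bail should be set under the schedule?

Base amounts from the schedule: simple assault $1,700; second-degree assault $54,500.
Stacking rule: highest base plus $16,000 per additional charge. Highest is second-degree assault at $54,500; 1 additional charge → +$16,000. Combined base = $70,500.
Defendant is enrolled full-time in school (−35%): $70,500 × 0.65 = $45,825.
No failures to appear in the past ten years (−15%): $45,825 × 0.85 = $38,951.25.
Firearm was used or possessed during the offense (+35%): $38,951.25 × 1.35 = $52,584.19.
Offense committed while on probation or parole (+$15,250 flat): $52,584.19 + $15,250 = $67,834.19.
Rounded to the nearest dollar: $67,834.

$67,834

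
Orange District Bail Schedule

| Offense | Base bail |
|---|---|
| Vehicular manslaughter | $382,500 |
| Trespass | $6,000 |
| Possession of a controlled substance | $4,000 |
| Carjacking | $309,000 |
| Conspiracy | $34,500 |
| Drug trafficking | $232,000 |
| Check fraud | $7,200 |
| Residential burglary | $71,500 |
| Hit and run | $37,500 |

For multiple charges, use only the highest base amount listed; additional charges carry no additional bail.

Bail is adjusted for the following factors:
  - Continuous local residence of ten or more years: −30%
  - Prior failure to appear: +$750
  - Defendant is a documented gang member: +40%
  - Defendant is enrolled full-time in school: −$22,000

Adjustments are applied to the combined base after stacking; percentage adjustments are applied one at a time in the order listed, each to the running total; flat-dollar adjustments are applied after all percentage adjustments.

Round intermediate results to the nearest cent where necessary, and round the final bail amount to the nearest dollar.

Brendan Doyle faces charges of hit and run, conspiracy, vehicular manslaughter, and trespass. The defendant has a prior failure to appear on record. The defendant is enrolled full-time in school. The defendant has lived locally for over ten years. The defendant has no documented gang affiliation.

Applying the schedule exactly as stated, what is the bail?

Base amounts from the schedule: hit and run $37,500; conspiracy $34,500; vehicular manslaughter $382,500; trespass $6,000.
Stacking rule: use the highest base only. Highest is vehicular manslaughter at $382,500. Combined base = $382,500.
Continuous local residence of ten or more years (−30%): $382,500 × 0.7 = $267,750.
Prior failure to appear (+$750 flat): $267,750 + $750 = $268,500.
Defendant is enrolled full-time in school (−$22,000 flat): $268,500 − $22,000 = $246,500.

$246,500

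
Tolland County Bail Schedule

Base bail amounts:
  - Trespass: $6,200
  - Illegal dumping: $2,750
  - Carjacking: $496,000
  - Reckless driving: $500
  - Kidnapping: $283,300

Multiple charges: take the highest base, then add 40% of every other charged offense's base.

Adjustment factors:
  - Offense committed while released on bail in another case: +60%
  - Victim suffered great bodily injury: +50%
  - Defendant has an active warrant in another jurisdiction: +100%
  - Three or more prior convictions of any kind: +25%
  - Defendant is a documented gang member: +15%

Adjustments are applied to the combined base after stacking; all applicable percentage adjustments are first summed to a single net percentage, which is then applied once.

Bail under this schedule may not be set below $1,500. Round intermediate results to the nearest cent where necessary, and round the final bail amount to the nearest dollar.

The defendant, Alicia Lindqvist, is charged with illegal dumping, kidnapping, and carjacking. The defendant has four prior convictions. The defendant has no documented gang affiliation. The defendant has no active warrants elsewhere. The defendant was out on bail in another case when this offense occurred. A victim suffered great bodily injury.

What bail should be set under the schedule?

$1,434,487

Base amounts from the schedule: illegal dumping $2,750; kidnapping $283,300; carjacking $496,000.
Stacking rule: highest base plus 40% of each additional charge. Highest is carjacking at $496,000. Additional: $2,750 × 40% = $1,100; $283,300 × 40% = $113,320. Combined base = $496,000 + $114,420 = $610,420.
Net percentage adjustment: +60% +50% +25% = +135%. $610,420 × 2.35 = $1,434,487.
$1,434,487 is at or above the $1,500 minimum.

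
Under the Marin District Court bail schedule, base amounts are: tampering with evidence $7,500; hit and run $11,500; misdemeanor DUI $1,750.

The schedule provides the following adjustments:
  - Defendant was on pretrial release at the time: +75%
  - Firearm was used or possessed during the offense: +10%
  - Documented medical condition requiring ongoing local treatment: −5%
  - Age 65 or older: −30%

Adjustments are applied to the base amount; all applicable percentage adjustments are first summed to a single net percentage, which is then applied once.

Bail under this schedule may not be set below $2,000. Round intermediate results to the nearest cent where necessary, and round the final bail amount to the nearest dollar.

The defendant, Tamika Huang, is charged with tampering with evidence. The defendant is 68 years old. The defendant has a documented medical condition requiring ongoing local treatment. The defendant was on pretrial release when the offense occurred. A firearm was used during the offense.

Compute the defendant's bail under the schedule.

$11,250

Base amounts from the schedule: tampering with evidence $7,500.
Single charge. Combined base = $7,500.
Net percentage adjustment: +75% +10% −5% −30% = +50%. $7,500 × 1.5 = $11,250.
$11,250 is at or above the $2,000 minimum.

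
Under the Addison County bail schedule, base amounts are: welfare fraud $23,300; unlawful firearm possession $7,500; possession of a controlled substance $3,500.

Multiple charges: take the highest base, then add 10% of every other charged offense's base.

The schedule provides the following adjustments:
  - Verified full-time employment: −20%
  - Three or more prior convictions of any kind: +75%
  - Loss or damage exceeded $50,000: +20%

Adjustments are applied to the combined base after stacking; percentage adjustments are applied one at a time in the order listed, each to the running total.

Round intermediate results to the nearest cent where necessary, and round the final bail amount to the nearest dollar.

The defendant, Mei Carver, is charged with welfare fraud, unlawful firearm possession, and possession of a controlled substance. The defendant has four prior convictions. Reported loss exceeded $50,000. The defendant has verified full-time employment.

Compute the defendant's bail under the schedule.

$40,992

Base amounts from the schedule: welfare fraud $23,300; unlawful firearm possession $7,500; possession of a controlled substance $3,500.
Stacking rule: highest base plus 10% of each additional charge. Highest is welfare fraud at $23,300. Additional: $7,500 × 10% = $750; $3,500 × 10% = $350. Combined base = $23,300 + $1,100 = $24,400.
Verified full-time employment (−20%): $24,400 × 0.8 = $19,520.
Three or more prior convictions of any kind (+75%): $19,520 × 1.75 = $34,160.
Loss or damage exceeded $50,000 (+20%): $34,160 × 1.2 = $40,992.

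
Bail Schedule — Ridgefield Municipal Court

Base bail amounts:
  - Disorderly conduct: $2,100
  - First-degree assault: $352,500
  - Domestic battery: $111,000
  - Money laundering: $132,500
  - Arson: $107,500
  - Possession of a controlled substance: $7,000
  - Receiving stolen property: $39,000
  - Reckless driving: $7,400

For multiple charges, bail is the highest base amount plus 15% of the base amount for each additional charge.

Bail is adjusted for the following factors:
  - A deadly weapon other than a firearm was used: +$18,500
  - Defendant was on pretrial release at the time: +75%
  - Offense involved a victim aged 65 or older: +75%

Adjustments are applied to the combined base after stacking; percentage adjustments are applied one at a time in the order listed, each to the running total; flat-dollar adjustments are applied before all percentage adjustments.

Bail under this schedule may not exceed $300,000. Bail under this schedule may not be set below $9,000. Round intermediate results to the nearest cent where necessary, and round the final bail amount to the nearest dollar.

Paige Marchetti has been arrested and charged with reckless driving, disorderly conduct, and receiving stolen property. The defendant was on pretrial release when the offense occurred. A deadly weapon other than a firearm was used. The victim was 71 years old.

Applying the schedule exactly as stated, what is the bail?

$180,458

Base amounts from the schedule: reckless driving $7,400; disorderly conduct $2,100; receiving stolen property $39,000.
Stacking rule: highest base plus 15% of each additional charge. Highest is receiving stolen property at $39,000. Additional: $7,400 × 15% = $1,110; $2,100 × 15% = $315. Combined base = $39,000 + $1,425 = $40,425.
A deadly weapon other than a firearm was used (+$18,500 flat): $40,425 + $18,500 = $58,925.
Defendant was on pretrial release at the time (+75%): $58,925 × 1.75 = $103,118.75.
Offense involved a victim aged 65 or older (+75%): $103,118.75 × 1.75 = $180,457.81.
$180,457.81 is within the $300,000 maximum.
$180,457.81 is at or above the $9,000 minimum.
Rounded to the nearest dollar: $180,458.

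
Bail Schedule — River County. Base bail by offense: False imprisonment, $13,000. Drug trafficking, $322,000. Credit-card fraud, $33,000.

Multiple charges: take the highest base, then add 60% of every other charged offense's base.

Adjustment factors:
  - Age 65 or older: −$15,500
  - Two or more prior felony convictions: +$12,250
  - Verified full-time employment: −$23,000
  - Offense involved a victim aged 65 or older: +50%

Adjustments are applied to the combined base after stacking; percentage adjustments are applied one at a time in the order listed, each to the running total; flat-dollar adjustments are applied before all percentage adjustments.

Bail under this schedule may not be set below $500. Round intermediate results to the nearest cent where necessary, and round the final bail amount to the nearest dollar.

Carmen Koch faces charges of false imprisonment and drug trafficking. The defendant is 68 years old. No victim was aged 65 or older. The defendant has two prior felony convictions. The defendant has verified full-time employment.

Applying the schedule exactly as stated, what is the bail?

Base amounts from the schedule: false imprisonment $13,000; drug trafficking $322,000.
Stacking rule: highest base plus 60% of each additional charge. Highest is drug trafficking at $322,000. Additional: $13,000 × 60% = $7,800. Combined base = $322,000 + $7,800 = $329,800.
Age 65 or older (−$15,500 flat): $329,800 − $15,500 = $314,300.
Two or more prior felony convictions (+$12,250 flat): $314,300 + $12,250 = $326,550.
Verified full-time employment (−$23,000 flat): $326,550 − $23,000 = $303,550.
$303,550 is at or above the $500 minimum.

$303,550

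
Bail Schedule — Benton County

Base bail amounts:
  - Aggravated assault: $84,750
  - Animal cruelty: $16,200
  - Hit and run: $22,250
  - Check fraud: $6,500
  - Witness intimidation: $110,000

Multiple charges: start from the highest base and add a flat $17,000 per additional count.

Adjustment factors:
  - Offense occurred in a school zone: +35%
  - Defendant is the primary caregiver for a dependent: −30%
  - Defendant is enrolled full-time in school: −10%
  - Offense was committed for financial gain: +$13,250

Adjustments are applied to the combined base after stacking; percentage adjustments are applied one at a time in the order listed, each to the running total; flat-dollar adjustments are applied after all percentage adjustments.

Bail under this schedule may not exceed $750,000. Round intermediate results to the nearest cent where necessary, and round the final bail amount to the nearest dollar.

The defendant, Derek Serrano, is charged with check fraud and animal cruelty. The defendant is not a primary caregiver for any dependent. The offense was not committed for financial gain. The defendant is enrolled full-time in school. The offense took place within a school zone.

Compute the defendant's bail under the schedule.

$40,338

Base amounts from the schedule: check fraud $6,500; animal cruelty $16,200.
Stacking rule: highest base plus $17,000 per additional charge. Highest is animal cruelty at $16,200; 1 additional charge → +$17,000. Combined base = $33,200.
Offense occurred in a school zone (+35%): $33,200 × 1.35 = $44,820.
Defendant is enrolled full-time in school (−10%): $44,820 × 0.9 = $40,338.
$40,338 is within the $750,000 maximum.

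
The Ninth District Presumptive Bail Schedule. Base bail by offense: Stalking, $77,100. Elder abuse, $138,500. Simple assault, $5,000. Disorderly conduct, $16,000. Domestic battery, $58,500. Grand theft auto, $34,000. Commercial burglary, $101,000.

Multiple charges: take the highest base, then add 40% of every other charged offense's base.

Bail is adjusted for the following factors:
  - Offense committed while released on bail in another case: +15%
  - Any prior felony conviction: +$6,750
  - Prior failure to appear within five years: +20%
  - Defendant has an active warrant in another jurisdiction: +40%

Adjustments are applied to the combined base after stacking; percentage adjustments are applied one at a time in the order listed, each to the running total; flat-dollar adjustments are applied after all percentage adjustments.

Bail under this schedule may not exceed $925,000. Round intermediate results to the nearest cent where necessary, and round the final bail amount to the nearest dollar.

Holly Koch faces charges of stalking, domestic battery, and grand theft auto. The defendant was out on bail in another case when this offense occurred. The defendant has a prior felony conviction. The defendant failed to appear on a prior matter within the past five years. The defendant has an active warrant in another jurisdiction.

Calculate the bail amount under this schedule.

$227,191

Base amounts from the schedule: stalking $77,100; domestic battery $58,500; grand theft auto $34,000.
Stacking rule: highest base plus 40% of each additional charge. Highest is stalking at $77,100. Additional: $58,500 × 40% = $23,400; $34,000 × 40% = $13,600. Combined base = $77,100 + $37,000 = $114,100.
Offense committed while released on bail in another case (+15%): $114,100 × 1.15 = $131,215.
Prior failure to appear within five years (+20%): $131,215 × 1.2 = $157,458.
Defendant has an active warrant in another jurisdiction (+40%): $157,458 × 1.4 = $220,441.20.
Any prior felony conviction (+$6,750 flat): $220,441.20 + $6,750 = $227,191.20.
$227,191.20 is within the $925,000 maximum.
Rounded to the nearest dollar: $227,191.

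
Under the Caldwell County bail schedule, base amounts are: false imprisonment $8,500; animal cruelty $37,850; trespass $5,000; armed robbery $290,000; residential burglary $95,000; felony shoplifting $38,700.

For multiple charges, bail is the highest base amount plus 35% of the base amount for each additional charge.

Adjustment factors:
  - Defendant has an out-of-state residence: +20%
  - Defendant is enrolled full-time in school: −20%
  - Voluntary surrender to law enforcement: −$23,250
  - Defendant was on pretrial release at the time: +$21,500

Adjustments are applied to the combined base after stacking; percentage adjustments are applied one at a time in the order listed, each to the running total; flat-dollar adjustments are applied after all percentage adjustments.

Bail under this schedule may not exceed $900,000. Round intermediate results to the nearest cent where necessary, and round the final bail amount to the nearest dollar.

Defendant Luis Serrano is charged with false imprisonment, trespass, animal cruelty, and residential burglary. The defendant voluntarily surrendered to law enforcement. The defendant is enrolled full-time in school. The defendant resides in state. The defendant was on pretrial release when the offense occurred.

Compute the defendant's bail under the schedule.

$88,628

Base amounts from the schedule: false imprisonment $8,500; trespass $5,000; animal cruelty $37,850; residential burglary $95,000.
Stacking rule: highest base plus 35% of each additional charge. Highest is residential burglary at $95,000. Additional: $8,500 × 35% = $2,975; $5,000 × 35% = $1,750; $37,850 × 35% = $13,247.50. Combined base = $95,000 + $17,972.50 = $112,972.50.
Defendant is enrolled full-time in school (−20%): $112,972.50 × 0.8 = $90,378.
Voluntary surrender to law enforcement (−$23,250 flat): $90,378 − $23,250 = $67,128.
Defendant was on pretrial release at the time (+$21,500 flat): $67,128 + $21,500 = $88,628.
$88,628 is within the $900,000 maximum.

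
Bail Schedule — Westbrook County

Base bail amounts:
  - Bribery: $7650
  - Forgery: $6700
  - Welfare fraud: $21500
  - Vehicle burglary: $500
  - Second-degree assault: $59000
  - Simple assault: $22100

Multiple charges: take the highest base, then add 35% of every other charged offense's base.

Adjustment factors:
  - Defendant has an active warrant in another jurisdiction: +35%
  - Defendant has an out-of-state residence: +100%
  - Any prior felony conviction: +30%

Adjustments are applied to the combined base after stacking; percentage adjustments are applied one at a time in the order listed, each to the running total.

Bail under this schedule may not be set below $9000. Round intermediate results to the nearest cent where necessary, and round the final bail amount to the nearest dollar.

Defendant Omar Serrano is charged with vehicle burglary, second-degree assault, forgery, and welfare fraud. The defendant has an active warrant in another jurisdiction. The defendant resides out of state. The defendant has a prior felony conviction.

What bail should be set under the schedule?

Base amounts from the schedule: vehicle burglary $500; second-degree assault $59000; forgery $6700; welfare fraud $21500.
Stacking rule: highest base plus 35% of each additional charge. Highest is second-degree assault at $59000. Additional: $500 × 35% = $175; $6700 × 35% = $2345; $21500 × 35% = $7525. Combined base = $59000 + $10045 = $69045.
Defendant has an active warrant in another jurisdiction (+35%): $69045 × 1.35 = $93210.75.
Defendant has an out-of-state residence (+100%): $93210.75 × 2 = $186421.50.
Any prior felony conviction (+30%): $186421.50 × 1.3 = $242347.95.
$242347.95 is at or above the $9000 minimum.
Rounded to the nearest dollar: $242348.

$242348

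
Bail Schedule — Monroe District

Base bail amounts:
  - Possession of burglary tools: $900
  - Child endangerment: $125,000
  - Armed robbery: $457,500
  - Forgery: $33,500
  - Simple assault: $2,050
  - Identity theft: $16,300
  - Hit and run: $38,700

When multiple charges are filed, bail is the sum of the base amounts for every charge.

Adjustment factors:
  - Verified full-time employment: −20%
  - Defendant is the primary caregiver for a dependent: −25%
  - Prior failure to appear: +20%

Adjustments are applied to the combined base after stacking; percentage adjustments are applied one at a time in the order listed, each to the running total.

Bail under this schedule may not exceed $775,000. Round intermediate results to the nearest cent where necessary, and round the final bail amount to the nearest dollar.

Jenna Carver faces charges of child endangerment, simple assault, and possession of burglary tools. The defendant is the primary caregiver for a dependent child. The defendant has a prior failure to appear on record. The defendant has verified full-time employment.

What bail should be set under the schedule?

$92,124

Base amounts from the schedule: child endangerment $125,000; simple assault $2,050; possession of burglary tools $900.
Stacking rule: sum of all bases. $125,000 + $2,050 + $900 = $127,950.
Verified full-time employment (−20%): $127,950 × 0.8 = $102,360.
Defendant is the primary caregiver for a dependent (−25%): $102,360 × 0.75 = $76,770.
Prior failure to appear (+20%): $76,770 × 1.2 = $92,124.
$92,124 is within the $775,000 maximum.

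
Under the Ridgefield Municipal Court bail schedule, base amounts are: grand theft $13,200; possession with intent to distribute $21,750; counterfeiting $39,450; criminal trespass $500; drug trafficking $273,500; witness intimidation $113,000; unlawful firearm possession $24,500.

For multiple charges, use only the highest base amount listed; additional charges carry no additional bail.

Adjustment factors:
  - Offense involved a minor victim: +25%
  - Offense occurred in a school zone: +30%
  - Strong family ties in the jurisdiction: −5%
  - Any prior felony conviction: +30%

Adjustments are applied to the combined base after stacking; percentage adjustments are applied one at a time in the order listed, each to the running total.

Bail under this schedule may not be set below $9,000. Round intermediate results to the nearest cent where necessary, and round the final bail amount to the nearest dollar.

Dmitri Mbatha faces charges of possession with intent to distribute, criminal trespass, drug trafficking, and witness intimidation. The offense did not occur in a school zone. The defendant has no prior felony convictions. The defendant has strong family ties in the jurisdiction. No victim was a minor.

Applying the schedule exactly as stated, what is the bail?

$259,825

Base amounts from the schedule: possession with intent to distribute $21,750; criminal trespass $500; drug trafficking $273,500; witness intimidation $113,000.
Stacking rule: use the highest base only. Highest is drug trafficking at $273,500. Combined base = $273,500.
Strong family ties in the jurisdiction (−5%): $273,500 × 0.95 = $259,825.
$259,825 is at or above the $9,000 minimum.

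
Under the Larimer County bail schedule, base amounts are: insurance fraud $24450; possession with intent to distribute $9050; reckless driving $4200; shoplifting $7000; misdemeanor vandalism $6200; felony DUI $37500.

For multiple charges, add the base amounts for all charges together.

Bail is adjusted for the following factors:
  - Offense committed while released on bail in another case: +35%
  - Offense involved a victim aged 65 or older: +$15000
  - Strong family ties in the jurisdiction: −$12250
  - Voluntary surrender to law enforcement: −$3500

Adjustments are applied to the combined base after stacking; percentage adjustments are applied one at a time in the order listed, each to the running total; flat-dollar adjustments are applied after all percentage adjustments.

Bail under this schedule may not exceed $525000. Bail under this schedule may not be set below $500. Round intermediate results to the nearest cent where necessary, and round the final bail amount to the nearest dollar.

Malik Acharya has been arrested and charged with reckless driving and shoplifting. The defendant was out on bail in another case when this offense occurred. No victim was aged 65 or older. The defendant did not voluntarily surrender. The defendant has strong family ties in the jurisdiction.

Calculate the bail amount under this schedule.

$2870

Base amounts from the schedule: reckless driving $4200; shoplifting $7000.
Stacking rule: sum of all bases. $4200 + $7000 = $11200.
Offense committed while released on bail in another case (+35%): $11200 × 1.35 = $15120.
Strong family ties in the jurisdiction (−$12250 flat): $15120 − $12250 = $2870.
$2870 is within the $525000 maximum.
$2870 is at or above the $500 minimum.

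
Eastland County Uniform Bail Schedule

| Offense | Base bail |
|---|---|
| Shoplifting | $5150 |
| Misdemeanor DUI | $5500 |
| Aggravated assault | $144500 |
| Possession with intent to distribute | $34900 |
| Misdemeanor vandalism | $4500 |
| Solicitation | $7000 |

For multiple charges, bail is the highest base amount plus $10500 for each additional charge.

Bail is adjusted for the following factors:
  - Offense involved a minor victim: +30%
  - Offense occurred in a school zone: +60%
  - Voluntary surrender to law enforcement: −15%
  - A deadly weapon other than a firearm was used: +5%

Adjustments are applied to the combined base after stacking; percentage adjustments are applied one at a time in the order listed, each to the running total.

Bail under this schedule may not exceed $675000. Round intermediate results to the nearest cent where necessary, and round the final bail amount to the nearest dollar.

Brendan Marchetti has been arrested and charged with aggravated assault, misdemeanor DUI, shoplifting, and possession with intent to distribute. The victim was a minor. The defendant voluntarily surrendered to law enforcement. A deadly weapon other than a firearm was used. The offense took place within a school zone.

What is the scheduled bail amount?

Base amounts from the schedule: aggravated assault $144500; misdemeanor DUI $5500; shoplifting $5150; possession with intent to distribute $34900.
Stacking rule: highest base plus $10500 per additional charge. Highest is aggravated assault at $144500; 3 additional charges → +$31500. Combined base = $176000.
Offense involved a minor victim (+30%): $176000 × 1.3 = $228800.
Offense occurred in a school zone (+60%): $228800 × 1.6 = $366080.
Voluntary surrender to law enforcement (−15%): $366080 × 0.85 = $311168.
A deadly weapon other than a firearm was used (+5%): $311168 × 1.05 = $326726.40.
$326726.40 is within the $675000 maximum.
Rounded to the nearest dollar: $326726.

$326726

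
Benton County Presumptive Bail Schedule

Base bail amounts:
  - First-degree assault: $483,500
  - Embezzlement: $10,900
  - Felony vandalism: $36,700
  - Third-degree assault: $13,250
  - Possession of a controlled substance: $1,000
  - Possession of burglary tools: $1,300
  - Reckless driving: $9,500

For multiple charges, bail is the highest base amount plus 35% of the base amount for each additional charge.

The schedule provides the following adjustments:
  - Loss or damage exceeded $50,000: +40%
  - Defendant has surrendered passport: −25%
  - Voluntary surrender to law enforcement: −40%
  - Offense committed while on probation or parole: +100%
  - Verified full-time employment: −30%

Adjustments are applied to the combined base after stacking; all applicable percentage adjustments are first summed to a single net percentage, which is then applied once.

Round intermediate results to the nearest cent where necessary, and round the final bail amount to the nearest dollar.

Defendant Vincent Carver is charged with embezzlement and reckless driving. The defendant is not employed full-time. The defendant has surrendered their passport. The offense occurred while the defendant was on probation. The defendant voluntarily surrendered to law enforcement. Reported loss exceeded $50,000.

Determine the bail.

$24,894

Base amounts from the schedule: embezzlement $10,900; reckless driving $9,500.
Stacking rule: highest base plus 35% of each additional charge. Highest is embezzlement at $10,900. Additional: $9,500 × 35% = $3,325. Combined base = $10,900 + $3,325 = $14,225.
Net percentage adjustment: +40% −25% −40% +100% = +75%. $14,225 × 1.75 = $24,893.75.
Rounded to the nearest dollar: $24,894.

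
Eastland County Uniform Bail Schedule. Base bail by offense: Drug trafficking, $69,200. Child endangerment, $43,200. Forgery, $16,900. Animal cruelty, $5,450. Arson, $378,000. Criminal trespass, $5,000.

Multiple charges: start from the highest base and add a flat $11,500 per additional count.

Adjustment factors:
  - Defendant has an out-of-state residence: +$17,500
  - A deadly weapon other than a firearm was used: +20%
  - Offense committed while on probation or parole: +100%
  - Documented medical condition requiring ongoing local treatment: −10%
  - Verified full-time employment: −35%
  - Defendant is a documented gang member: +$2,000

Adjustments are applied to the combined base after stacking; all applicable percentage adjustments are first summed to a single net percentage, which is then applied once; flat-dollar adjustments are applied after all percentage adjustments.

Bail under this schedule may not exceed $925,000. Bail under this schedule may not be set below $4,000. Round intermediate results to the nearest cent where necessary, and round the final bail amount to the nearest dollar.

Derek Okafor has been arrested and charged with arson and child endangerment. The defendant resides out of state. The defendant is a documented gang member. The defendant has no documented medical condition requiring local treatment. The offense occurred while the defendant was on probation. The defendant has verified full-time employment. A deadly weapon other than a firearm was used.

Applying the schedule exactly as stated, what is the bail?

Base amounts from the schedule: arson $378,000; child endangerment $43,200.
Stacking rule: highest base plus $11,500 per additional charge. Highest is arson at $378,000; 1 additional charge → +$11,500. Combined base = $389,500.
Net percentage adjustment: +20% +100% −35% = +85%. $389,500 × 1.85 = $720,575.
Defendant has an out-of-state residence (+$17,500 flat): $720,575 + $17,500 = $738,075.
Defendant is a documented gang member (+$2,000 flat): $738,075 + $2,000 = $740,075.
$740,075 is within the $925,000 maximum.
$740,075 is at or above the $4,000 minimum.

$740,075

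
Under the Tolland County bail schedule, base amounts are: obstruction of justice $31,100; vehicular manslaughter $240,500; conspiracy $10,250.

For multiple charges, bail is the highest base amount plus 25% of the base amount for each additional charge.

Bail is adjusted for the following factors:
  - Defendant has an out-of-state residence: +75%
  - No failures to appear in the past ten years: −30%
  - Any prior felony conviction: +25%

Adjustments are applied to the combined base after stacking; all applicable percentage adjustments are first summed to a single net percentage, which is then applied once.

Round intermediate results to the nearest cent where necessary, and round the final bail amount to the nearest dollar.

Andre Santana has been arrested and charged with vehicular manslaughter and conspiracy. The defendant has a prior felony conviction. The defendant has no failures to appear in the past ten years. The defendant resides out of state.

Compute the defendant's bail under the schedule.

$413,206

Base amounts from the schedule: vehicular manslaughter $240,500; conspiracy $10,250.
Stacking rule: highest base plus 25% of each additional charge. Highest is vehicular manslaughter at $240,500. Additional: $10,250 × 25% = $2,562.50. Combined base = $240,500 + $2,562.50 = $243,062.50.
Net percentage adjustment: +75% −30% +25% = +70%. $243,062.50 × 1.7 = $413,206.25.
Rounded to the nearest dollar: $413,206.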